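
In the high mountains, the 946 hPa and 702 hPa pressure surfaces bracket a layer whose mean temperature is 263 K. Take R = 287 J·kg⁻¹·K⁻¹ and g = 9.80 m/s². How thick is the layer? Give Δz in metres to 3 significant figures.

Δz ≈ 2300 m

Hypsometric equation: Δz = (R T̄/g) ln(P₁/P₂).
R T̄/g = 287 × 263 / 9.80 = 7702.1 m.
ln(946/702) = ln(1.3476) = 0.29833.
Δz = 7702.1 × 0.29833 = 2297.8 m.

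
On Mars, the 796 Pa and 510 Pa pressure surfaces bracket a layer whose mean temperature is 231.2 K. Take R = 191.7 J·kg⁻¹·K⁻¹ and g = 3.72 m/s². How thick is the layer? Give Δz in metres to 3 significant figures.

Hypsometric equation: Δz = (R T̄/g) ln(P₁/P₂).
R T̄/g = 191.7 × 231.2 / 3.72 = 11914 m.
ln(796/510) = ln(1.5608) = 0.44520.
Δz = 11914 × 0.44520 = 5304.1 m.

Δz ≈ 5300 m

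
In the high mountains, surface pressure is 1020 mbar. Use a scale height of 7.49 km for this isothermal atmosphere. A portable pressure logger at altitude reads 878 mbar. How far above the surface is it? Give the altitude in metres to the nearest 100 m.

Invert the barometric formula: z = H ln(P₀/P).
P₀/P = 1020/878 = 1.1617; ln(1.1617) = 0.14988.
z = 7490.0 × 0.14988 = 1122.6 m.

z ≈ 1100 m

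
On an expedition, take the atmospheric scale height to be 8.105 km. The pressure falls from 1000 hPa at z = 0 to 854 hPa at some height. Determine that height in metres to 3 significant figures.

z ≈ 1280 m

Invert the barometric formula: z = H ln(P₀/P).
P₀/P = 1000/854 = 1.1710; ln(1.1710) = 0.15786.
z = 8105.0 × 0.15786 = 1279.5 m.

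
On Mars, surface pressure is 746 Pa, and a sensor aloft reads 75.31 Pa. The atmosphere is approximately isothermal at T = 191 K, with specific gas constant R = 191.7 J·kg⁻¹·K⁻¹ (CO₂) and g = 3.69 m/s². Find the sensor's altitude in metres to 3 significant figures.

Scale height: H = RT/g = 191.7 × 191 / 3.69 = 9922.7 m.
Invert the barometric formula: z = H ln(P₀/P).
P₀/P = 746/75.31 = 9.9057; ln(9.9057) = 2.2931.
z = 9922.7 × 2.2931 = 22754 m.

z ≈ 22800 m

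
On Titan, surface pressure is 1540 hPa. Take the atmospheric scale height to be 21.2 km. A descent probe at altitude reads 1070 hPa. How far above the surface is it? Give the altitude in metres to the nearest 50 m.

Invert the barometric formula: z = H ln(P₀/P).
P₀/P = 1540/1070 = 1.4393; ln(1.4393) = 0.36416.
z = 21200 × 0.36416 = 7720.2 m.

z ≈ 7700 m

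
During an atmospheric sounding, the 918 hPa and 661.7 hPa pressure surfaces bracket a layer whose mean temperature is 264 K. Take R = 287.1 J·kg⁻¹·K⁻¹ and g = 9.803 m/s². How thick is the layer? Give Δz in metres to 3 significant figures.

Hypsometric equation: Δz = (R T̄/g) ln(P₁/P₂).
R T̄/g = 287.1 × 264 / 9.803 = 7731.8 m.
ln(918/661.7) = ln(1.3873) = 0.32736.
Δz = 7731.8 × 0.32736 = 2531.1 m.

Δz ≈ 2530 m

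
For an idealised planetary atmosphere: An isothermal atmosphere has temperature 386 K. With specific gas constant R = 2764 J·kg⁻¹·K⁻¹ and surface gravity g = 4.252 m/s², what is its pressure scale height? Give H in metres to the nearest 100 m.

H ≈ 250900 m

The scale height of an isothermal atmosphere is H = RT/g.
H = 2764 × 386 / 4.252 = 1066900/4.252 = 250920 m.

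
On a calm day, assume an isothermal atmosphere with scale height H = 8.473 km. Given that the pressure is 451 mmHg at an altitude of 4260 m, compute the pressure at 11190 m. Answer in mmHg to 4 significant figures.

P ≈ 199.1 mmHg

Between two levels, P₂ = P₁ exp(−Δz/H) with Δz = z₂ − z₁.
Δz = 11190 − 4260.0 = 6930.0 m; Δz/H = 6930.0/8473.0 = 0.81789.
P₂ = 451 × exp(−0.81789) = 451 × 0.44136 = 199.05 mmHg.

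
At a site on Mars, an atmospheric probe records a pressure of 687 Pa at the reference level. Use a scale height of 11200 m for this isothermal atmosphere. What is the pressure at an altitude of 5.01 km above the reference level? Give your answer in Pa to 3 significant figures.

P ≈ 439 Pa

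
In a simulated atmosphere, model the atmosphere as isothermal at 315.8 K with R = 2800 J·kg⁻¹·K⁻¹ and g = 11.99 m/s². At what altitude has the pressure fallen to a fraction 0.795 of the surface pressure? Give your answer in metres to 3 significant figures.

z ≈ 16900 m

Scale height: H = RT/g = 2800 × 315.8 / 11.99 = 73748 m.
Set P/P₀ = exp(−z/H) = 0.795, so z = −H ln(0.795).
−ln(0.795) = 0.22941; z = 73748 × 0.22941 = 16919 m.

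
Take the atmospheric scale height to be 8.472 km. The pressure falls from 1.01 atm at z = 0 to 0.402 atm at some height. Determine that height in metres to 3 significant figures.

Invert the barometric formula: z = H ln(P₀/P).
P₀/P = 1.01/0.402 = 2.5124; ln(2.5124) = 0.92124.
z = 8472.0 × 0.92124 = 7804.7 m.

z ≈ 7800 m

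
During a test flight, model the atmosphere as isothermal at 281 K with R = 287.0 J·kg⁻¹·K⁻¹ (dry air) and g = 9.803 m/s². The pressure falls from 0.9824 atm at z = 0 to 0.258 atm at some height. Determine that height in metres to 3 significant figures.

Scale height: H = RT/g = 287.0 × 281 / 9.803 = 8226.8 m.
Invert the barometric formula: z = H ln(P₀/P).
P₀/P = 0.9824/0.258 = 3.8078; ln(3.8078) = 1.3371.
z = 8226.8 × 1.3371 = 11000 m.

z ≈ 11000 m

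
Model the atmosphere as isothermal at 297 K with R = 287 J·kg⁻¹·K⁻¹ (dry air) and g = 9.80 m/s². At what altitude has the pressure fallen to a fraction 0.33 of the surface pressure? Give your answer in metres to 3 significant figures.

Scale height: H = RT/g = 287 × 297 / 9.80 = 8697.9 m.
Set P/P₀ = exp(−z/H) = 0.33, so z = −H ln(0.33).
−ln(0.33) = 1.1087; z = 8697.9 × 1.1087 = 9643.4 m.

z ≈ 9640 m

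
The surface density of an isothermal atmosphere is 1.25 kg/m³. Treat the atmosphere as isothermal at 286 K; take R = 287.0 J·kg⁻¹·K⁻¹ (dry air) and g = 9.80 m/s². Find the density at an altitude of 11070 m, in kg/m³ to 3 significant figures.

ρ ≈ 0.333 kg/m³

Scale height: H = RT/g = 287.0 × 286 / 9.80 = 8375.7 m.
In an isothermal atmosphere, density decays like pressure: ρ = ρ₀ exp(−z/H).
z/H = 11070/8375.7 = 1.3217; exp(−1.3217) = 0.26668.
ρ = 1.25 × 0.26668 = 0.33335 kg/m³.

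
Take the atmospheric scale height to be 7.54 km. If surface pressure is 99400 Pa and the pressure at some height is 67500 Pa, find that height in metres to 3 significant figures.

z ≈ 2920 m

Invert the barometric formula: z = H ln(P₀/P).
P₀/P = 99400/67500 = 1.4726; ln(1.4726) = 0.38703.
z = 7540.0 × 0.38703 = 2918.2 m.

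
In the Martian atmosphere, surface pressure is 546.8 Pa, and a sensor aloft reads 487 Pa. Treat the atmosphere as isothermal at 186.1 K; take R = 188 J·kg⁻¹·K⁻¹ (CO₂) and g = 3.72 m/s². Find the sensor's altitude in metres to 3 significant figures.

Scale height: H = RT/g = 188 × 186.1 / 3.72 = 9405.1 m.
Invert the barometric formula: z = H ln(P₀/P).
P₀/P = 546.8/487 = 1.1228; ln(1.1228) = 0.11583.
z = 9405.1 × 0.11583 = 1089.4 m.

z ≈ 1090 m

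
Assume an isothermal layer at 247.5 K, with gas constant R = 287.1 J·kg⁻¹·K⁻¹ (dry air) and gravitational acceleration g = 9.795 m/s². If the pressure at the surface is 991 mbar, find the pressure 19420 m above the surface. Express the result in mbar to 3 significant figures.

Scale height: H = RT/g = 287.1 × 247.5 / 9.795 = 7254.4 m.
Barometric formula: P = P₀ exp(−z/H).
z/H = 19420/7254.4 = 2.6770; exp(−2.6770) = 0.068769.
P = 991 × 0.068769 = 68.150 mbar.

P ≈ 68.2 mbar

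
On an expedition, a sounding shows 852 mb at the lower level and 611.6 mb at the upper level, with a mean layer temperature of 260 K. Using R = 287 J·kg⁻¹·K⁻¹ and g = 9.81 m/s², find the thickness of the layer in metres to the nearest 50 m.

Hypsometric equation: Δz = (R T̄/g) ln(P₁/P₂).
R T̄/g = 287 × 260 / 9.81 = 7606.5 m.
ln(852/611.6) = ln(1.3931) = 0.33153.
Δz = 7606.5 × 0.33153 = 2521.8 m.

Δz ≈ 2500 m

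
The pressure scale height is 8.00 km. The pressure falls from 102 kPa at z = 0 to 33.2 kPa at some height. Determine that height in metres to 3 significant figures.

z ≈ 8980 m

Invert the barometric formula: z = H ln(P₀/P).
P₀/P = 102/33.2 = 3.0723; ln(3.0723) = 1.1224.
z = 8000.0 × 1.1224 = 8979.2 m.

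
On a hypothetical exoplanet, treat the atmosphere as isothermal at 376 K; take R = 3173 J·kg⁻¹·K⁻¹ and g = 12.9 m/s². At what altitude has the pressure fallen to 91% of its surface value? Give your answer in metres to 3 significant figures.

Scale height: H = RT/g = 3173 × 376 / 12.9 = 92484 m.
Set P/P₀ = exp(−z/H) = 0.91, so z = −H ln(0.91).
−ln(0.91) = 0.094311; z = 92484 × 0.094311 = 8722.3 m.

z ≈ 8720 m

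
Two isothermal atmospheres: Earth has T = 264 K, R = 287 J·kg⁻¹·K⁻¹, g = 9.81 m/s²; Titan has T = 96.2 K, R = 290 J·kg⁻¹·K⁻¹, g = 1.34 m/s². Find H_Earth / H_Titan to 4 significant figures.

H = RT/g for each body.
H_Earth = 287 × 264 / 9.81 = 7723.5 m.
H_Titan = 290 × 96.2 / 1.34 = 20819 m.
H_Earth/H_Titan = 7723.5/20819 = 0.37098.

H_Earth/H_Titan ≈ 0.3710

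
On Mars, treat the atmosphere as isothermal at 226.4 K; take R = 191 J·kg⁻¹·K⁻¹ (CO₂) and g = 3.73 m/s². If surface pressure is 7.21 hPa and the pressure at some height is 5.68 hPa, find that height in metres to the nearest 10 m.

z ≈ 2770 m

Scale height: H = RT/g = 191 × 226.4 / 3.73 = 11593 m.
Invert the barometric formula: z = H ln(P₀/P).
P₀/P = 7.21/5.68 = 1.2694; ln(1.2694) = 0.23854.
z = 11593 × 0.23854 = 2765.4 m.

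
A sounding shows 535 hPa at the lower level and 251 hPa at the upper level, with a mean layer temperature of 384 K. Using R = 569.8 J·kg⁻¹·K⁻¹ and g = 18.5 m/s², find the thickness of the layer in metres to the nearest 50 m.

Δz ≈ 8950 m

Hypsometric equation: Δz = (R T̄/g) ln(P₁/P₂).
R T̄/g = 569.8 × 384 / 18.5 = 11827 m.
ln(535/251) = ln(2.1315) = 0.75683.
Δz = 11827 × 0.75683 = 8951.0 m.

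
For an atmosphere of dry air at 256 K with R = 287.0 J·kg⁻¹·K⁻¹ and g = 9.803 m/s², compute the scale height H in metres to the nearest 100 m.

H ≈ 7500 m

The scale height of an isothermal atmosphere is H = RT/g.
H = 287.0 × 256 / 9.803 = 73472/9.803 = 7494.8 m.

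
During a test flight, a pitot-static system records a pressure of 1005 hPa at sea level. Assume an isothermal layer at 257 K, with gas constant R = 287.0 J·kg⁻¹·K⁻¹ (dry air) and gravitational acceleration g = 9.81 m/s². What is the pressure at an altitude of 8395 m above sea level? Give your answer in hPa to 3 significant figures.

Scale height: H = RT/g = 287.0 × 257 / 9.81 = 7518.8 m.
Barometric formula: P = P₀ exp(−z/H).
z/H = 8395.0/7518.8 = 1.1165; exp(−1.1165) = 0.32742.
P = 1005 × 0.32742 = 329.06 hPa.

P ≈ 329 hPa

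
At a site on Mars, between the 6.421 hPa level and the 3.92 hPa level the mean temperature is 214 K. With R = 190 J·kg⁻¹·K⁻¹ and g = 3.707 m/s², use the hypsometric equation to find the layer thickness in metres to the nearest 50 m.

Hypsometric equation: Δz = (R T̄/g) ln(P₁/P₂).
R T̄/g = 190 × 214 / 3.707 = 10968 m.
ln(6.421/3.92) = ln(1.6380) = 0.49348.
Δz = 10968 × 0.49348 = 5412.5 m.

Δz ≈ 5400 m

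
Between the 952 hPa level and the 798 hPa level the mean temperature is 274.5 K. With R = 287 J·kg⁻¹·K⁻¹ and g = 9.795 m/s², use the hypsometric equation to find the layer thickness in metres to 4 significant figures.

Δz ≈ 1419 m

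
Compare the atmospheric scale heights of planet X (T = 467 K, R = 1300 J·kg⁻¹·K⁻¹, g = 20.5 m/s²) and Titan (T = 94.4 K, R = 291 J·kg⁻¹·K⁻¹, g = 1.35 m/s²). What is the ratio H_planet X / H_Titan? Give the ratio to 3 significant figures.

H = RT/g for each body.
H_planet X = 1300 × 467 / 20.5 = 29615 m.
H_Titan = 291 × 94.4 / 1.35 = 20348 m.
H_planet X/H_Titan = 29615/20348 = 1.4554.

H_planet X/H_Titan ≈ 1.46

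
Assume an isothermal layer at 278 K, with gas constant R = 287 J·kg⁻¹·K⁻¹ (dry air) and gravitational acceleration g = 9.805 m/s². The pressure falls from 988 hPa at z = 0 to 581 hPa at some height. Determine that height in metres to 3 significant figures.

z ≈ 4320 m

Scale height: H = RT/g = 287 × 278 / 9.805 = 8137.3 m.
Invert the barometric formula: z = H ln(P₀/P).
P₀/P = 988/581 = 1.7005; ln(1.7005) = 0.53092.
z = 8137.3 × 0.53092 = 4320.3 m.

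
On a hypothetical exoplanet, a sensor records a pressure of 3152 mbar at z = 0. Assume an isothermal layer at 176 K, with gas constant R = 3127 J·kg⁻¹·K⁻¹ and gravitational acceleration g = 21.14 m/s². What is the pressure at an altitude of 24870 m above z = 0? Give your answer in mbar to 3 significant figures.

Scale height: H = RT/g = 3127 × 176 / 21.14 = 26034 m.
Barometric formula: P = P₀ exp(−z/H).
z/H = 24870/26034 = 0.95529; exp(−0.95529) = 0.38470.
P = 3152 × 0.38470 = 1212.6 mbar.

P ≈ 1210 mbar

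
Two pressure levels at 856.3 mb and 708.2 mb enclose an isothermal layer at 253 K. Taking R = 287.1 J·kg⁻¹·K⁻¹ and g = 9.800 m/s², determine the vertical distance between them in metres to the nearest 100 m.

Δz ≈ 1400 m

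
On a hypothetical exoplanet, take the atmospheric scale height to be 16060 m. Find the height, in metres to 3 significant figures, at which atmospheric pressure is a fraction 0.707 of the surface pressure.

z ≈ 5570 m

Set P/P₀ = exp(−z/H) = 0.707, so z = −H ln(0.707).
−ln(0.707) = 0.34672; z = 16060 × 0.34672 = 5568.3 m.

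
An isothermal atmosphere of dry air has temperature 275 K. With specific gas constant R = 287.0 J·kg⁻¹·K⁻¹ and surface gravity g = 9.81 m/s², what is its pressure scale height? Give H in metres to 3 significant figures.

The scale height of an isothermal atmosphere is H = RT/g.
H = 287.0 × 275 / 9.81 = 78925/9.81 = 8045.4 m.

H ≈ 8050 m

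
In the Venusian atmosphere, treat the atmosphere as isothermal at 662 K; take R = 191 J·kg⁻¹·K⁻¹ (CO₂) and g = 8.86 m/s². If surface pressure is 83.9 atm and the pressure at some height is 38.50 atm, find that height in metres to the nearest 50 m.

Scale height: H = RT/g = 191 × 662 / 8.86 = 14271 m.
Invert the barometric formula: z = H ln(P₀/P).
P₀/P = 83.9/38.50 = 2.1792; ln(2.1792) = 0.77896.
z = 14271 × 0.77896 = 11117 m.

z ≈ 11100 m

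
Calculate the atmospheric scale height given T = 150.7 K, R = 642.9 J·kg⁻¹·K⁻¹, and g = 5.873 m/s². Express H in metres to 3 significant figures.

H ≈ 16500 m

The scale height of an isothermal atmosphere is H = RT/g.
H = 642.9 × 150.7 / 5.873 = 96885/5.873 = 16497 m.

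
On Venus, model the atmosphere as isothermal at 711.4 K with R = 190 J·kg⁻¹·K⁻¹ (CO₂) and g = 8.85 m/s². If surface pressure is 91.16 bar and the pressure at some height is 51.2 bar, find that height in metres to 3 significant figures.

Scale height: H = RT/g = 190 × 711.4 / 8.85 = 15273 m.
Invert the barometric formula: z = H ln(P₀/P).
P₀/P = 91.16/51.2 = 1.7805; ln(1.7805) = 0.57689.
z = 15273 × 0.57689 = 8810.8 m.

z ≈ 8810 m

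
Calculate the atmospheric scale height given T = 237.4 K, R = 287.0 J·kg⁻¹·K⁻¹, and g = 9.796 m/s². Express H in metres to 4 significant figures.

H ≈ 6955 m

The scale height of an isothermal atmosphere is H = RT/g.
H = 287.0 × 237.4 / 9.796 = 68134/9.796 = 6955.3 m.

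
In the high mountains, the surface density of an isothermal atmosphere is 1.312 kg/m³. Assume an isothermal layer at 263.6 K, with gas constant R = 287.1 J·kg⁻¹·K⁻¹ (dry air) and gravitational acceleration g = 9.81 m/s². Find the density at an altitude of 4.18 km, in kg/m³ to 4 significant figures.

Scale height: H = RT/g = 287.1 × 263.6 / 9.81 = 7714.5 m.
In an isothermal atmosphere, density decays like pressure: ρ = ρ₀ exp(−z/H).
z/H = 4180.0/7714.5 = 0.54184; exp(−0.54184) = 0.58168.
ρ = 1.312 × 0.58168 = 0.76316 kg/m³.

ρ ≈ 0.7632 kg/m³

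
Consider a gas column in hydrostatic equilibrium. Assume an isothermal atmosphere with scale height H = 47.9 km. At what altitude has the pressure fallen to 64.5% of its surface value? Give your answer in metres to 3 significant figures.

z ≈ 21000 m

Set P/P₀ = exp(−z/H) = 0.645, so z = −H ln(0.645).
−ln(0.645) = 0.43850; z = 47900 × 0.43850 = 21004 m.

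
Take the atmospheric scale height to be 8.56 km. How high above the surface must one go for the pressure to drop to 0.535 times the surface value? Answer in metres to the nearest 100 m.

Set P/P₀ = exp(−z/H) = 0.535, so z = −H ln(0.535).
−ln(0.535) = 0.62549; z = 8560.0 × 0.62549 = 5354.2 m.

z ≈ 5400 m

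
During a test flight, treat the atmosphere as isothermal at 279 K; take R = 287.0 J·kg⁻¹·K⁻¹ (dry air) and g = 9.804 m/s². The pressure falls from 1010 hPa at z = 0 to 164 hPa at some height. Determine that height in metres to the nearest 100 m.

Scale height: H = RT/g = 287.0 × 279 / 9.804 = 8167.4 m.
Invert the barometric formula: z = H ln(P₀/P).
P₀/P = 1010/164 = 6.1585; ln(6.1585) = 1.8178.
z = 8167.4 × 1.8178 = 14847 m.

z ≈ 14800 m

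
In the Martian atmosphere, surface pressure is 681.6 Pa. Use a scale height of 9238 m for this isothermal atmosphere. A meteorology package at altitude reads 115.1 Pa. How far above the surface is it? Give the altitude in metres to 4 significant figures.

Invert the barometric formula: z = H ln(P₀/P).
P₀/P = 681.6/115.1 = 5.9218; ln(5.9218) = 1.7786.
z = 9238.0 × 1.7786 = 16431 m.

z ≈ 16430 m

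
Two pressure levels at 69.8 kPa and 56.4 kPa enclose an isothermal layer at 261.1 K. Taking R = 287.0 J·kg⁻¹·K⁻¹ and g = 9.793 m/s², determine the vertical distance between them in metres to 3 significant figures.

Δz ≈ 1630 m

Hypsometric equation: Δz = (R T̄/g) ln(P₁/P₂).
R T̄/g = 287.0 × 261.1 / 9.793 = 7652.0 m.
ln(69.8/56.4) = ln(1.2376) = 0.21317.
Δz = 7652.0 × 0.21317 = 1631.2 m.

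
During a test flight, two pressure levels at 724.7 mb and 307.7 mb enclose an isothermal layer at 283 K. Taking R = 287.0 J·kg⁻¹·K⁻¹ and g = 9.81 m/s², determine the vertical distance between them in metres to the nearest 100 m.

Δz ≈ 7100 m

Hypsometric equation: Δz = (R T̄/g) ln(P₁/P₂).
R T̄/g = 287.0 × 283 / 9.81 = 8279.4 m.
ln(724.7/307.7) = ln(2.3552) = 0.85663.
Δz = 8279.4 × 0.85663 = 7092.4 m.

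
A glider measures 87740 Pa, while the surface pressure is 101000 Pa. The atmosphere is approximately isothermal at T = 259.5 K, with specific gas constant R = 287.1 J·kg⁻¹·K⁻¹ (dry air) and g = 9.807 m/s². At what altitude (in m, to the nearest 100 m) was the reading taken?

Scale height: H = RT/g = 287.1 × 259.5 / 9.807 = 7596.9 m.
Invert the barometric formula: z = H ln(P₀/P).
P₀/P = 101000/87740 = 1.1511; ln(1.1511) = 0.14072.
z = 7596.9 × 0.14072 = 1069.0 m.

z ≈ 1100 m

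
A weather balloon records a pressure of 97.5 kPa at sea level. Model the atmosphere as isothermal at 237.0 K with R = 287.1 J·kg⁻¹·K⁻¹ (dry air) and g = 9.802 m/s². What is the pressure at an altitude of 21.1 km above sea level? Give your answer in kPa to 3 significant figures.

Scale height: H = RT/g = 287.1 × 237.0 / 9.802 = 6941.7 m.
Barometric formula: P = P₀ exp(−z/H).
z/H = 21100/6941.7 = 3.0396; exp(−3.0396) = 0.047854.
P = 97.5 × 0.047854 = 4.6658 kPa.

P ≈ 4.67 kPa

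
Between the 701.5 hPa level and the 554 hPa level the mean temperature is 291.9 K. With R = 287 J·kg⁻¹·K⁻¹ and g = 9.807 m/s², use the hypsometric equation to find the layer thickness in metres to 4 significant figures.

Hypsometric equation: Δz = (R T̄/g) ln(P₁/P₂).
R T̄/g = 287 × 291.9 / 9.807 = 8542.4 m.
ln(701.5/554) = ln(1.2662) = 0.23602.
Δz = 8542.4 × 0.23602 = 2016.2 m.

Δz ≈ 2016 m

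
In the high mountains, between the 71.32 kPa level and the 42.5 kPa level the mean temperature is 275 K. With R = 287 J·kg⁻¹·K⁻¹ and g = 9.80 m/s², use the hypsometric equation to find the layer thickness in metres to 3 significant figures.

Δz ≈ 4170 m

Hypsometric equation: Δz = (R T̄/g) ln(P₁/P₂).
R T̄/g = 287 × 275 / 9.80 = 8053.6 m.
ln(71.32/42.5) = ln(1.6781) = 0.51766.
Δz = 8053.6 × 0.51766 = 4169.0 m.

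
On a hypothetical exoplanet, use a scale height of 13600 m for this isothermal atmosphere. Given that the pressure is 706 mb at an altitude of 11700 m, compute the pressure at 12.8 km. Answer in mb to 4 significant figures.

Between two levels, P₂ = P₁ exp(−Δz/H) with Δz = z₂ − z₁.
Δz = 12800 − 11700 = 1100.0 m; Δz/H = 1100.0/13600 = 0.080882.
P₂ = 706 × exp(−0.080882) = 706 × 0.92230 = 651.14 mb.

P ≈ 651.1 mb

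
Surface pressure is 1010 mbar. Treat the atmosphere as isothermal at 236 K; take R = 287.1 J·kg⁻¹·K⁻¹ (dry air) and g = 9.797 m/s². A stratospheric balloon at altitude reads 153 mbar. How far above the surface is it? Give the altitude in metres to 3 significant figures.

Scale height: H = RT/g = 287.1 × 236 / 9.797 = 6916.0 m.
Invert the barometric formula: z = H ln(P₀/P).
P₀/P = 1010/153 = 6.6013; ln(6.6013) = 1.8873.
z = 6916.0 × 1.8873 = 13053 m.

z ≈ 13100 m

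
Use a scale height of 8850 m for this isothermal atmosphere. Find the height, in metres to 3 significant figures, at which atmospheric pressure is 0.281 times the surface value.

z ≈ 11200 m

Set P/P₀ = exp(−z/H) = 0.281, so z = −H ln(0.281).
−ln(0.281) = 1.2694; z = 8850.0 × 1.2694 = 11234 m.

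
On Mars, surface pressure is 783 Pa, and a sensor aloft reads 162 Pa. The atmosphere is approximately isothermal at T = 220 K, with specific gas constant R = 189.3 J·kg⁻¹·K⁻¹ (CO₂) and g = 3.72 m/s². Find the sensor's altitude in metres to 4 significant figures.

z ≈ 17640 m

Scale height: H = RT/g = 189.3 × 220 / 3.72 = 11195 m.
Invert the barometric formula: z = H ln(P₀/P).
P₀/P = 783/162 = 4.8333; ln(4.8333) = 1.5755.
z = 11195 × 1.5755 = 17638 m.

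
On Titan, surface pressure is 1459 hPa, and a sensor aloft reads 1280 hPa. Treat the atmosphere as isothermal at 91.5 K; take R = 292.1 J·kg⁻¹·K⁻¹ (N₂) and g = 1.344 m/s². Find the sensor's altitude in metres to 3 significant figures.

Scale height: H = RT/g = 292.1 × 91.5 / 1.344 = 19886 m.
Invert the barometric formula: z = H ln(P₀/P).
P₀/P = 1459/1280 = 1.1398; ln(1.1398) = 0.13085.
z = 19886 × 0.13085 = 2602.1 m.

z ≈ 2600 m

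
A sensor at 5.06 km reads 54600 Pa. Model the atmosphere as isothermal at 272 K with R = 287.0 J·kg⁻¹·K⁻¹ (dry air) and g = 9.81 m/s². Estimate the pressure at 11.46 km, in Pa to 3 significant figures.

Scale height: H = RT/g = 287.0 × 272 / 9.81 = 7957.6 m.
Between two levels, P₂ = P₁ exp(−Δz/H) with Δz = z₂ − z₁.
Δz = 11460 − 5060.0 = 6400.0 m; Δz/H = 6400.0/7957.6 = 0.80426.
P₂ = 54600 × exp(−0.80426) = 54600 × 0.44742 = 24429 Pa.

P ≈ 24400 Pa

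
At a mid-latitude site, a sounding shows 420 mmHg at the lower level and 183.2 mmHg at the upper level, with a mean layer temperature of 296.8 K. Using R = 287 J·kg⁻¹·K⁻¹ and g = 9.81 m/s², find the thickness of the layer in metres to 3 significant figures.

Δz ≈ 7200 m

Hypsometric equation: Δz = (R T̄/g) ln(P₁/P₂).
R T̄/g = 287 × 296.8 / 9.81 = 8683.1 m.
ln(420/183.2) = ln(2.2926) = 0.82969.
Δz = 8683.1 × 0.82969 = 7204.3 m.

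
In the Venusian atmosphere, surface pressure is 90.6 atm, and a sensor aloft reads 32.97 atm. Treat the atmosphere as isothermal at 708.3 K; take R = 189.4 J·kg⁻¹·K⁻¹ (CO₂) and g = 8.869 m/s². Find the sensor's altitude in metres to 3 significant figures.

Scale height: H = RT/g = 189.4 × 708.3 / 8.869 = 15126 m.
Invert the barometric formula: z = H ln(P₀/P).
P₀/P = 90.6/32.97 = 2.7480; ln(2.7480) = 1.0109.
z = 15126 × 1.0109 = 15291 m.

z ≈ 15300 m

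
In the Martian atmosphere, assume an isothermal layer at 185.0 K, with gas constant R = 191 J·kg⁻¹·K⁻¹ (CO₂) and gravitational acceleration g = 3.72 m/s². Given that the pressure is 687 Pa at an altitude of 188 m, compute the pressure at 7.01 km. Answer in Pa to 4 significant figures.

Scale height: H = RT/g = 191 × 185.0 / 3.72 = 9498.7 m.
Between two levels, P₂ = P₁ exp(−Δz/H) with Δz = z₂ − z₁.
Δz = 7010.0 − 188.00 = 6822.0 m; Δz/H = 6822.0/9498.7 = 0.71820.
P₂ = 687 × exp(−0.71820) = 687 × 0.48763 = 335.00 Pa.

P ≈ 335.0 Pa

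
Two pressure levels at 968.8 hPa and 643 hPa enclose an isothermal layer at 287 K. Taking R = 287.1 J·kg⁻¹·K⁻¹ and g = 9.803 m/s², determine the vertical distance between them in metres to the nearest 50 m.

Hypsometric equation: Δz = (R T̄/g) ln(P₁/P₂).
R T̄/g = 287.1 × 287 / 9.803 = 8405.4 m.
ln(968.8/643) = ln(1.5067) = 0.40992.
Δz = 8405.4 × 0.40992 = 3445.5 m.

Δz ≈ 3450 m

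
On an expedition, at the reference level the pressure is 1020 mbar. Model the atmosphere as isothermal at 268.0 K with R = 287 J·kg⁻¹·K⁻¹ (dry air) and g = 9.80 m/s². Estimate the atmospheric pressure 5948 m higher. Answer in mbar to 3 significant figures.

Scale height: H = RT/g = 287 × 268.0 / 9.80 = 7848.6 m.
Barometric formula: P = P₀ exp(−z/H).
z/H = 5948.0/7848.6 = 0.75784; exp(−0.75784) = 0.46868.
P = 1020 × 0.46868 = 478.05 mbar.

P ≈ 478 mbar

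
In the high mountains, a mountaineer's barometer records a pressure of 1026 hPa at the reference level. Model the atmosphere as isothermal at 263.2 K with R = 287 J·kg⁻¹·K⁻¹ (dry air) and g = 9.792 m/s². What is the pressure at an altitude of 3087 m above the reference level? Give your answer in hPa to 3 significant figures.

Scale height: H = RT/g = 287 × 263.2 / 9.792 = 7714.3 m.
Barometric formula: P = P₀ exp(−z/H).
z/H = 3087.0/7714.3 = 0.40017; exp(−0.40017) = 0.67021.
P = 1026 × 0.67021 = 687.64 hPa.

P ≈ 688 hPa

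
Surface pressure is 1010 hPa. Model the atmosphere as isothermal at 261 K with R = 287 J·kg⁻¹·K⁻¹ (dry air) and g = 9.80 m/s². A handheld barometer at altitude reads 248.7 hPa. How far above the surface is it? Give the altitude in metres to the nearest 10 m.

z ≈ 10710 m

Scale height: H = RT/g = 287 × 261 / 9.80 = 7643.6 m.
Invert the barometric formula: z = H ln(P₀/P).
P₀/P = 1010/248.7 = 4.0611; ln(4.0611) = 1.4015.
z = 7643.6 × 1.4015 = 10713 m.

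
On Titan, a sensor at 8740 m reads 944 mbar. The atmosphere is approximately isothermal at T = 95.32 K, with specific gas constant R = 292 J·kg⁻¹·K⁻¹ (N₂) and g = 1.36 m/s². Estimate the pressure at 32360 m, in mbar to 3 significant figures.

P ≈ 298 mbar

Scale height: H = RT/g = 292 × 95.32 / 1.36 = 20466 m.
Between two levels, P₂ = P₁ exp(−Δz/H) with Δz = z₂ − z₁.
Δz = 32360 − 8740.0 = 23620 m; Δz/H = 23620/20466 = 1.1541.
P₂ = 944 × exp(−1.1541) = 944 × 0.31534 = 297.68 mbar.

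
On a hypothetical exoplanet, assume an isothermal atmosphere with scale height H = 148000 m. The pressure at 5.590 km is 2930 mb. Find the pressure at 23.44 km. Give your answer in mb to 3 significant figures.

P ≈ 2600 mb

Between two levels, P₂ = P₁ exp(−Δz/H) with Δz = z₂ − z₁.
Δz = 23440 − 5590.0 = 17850 m; Δz/H = 17850/148000 = 0.12061.
P₂ = 2930 × exp(−0.12061) = 2930 × 0.88638 = 2597.1 mb.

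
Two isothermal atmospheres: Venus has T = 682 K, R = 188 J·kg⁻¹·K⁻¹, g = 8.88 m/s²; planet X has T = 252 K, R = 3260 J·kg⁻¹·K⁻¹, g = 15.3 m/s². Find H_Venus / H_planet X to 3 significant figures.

H = RT/g for each body.
H_Venus = 188 × 682 / 8.88 = 14439 m.
H_planet X = 3260 × 252 / 15.3 = 53694 m.
H_Venus/H_planet X = 14439/53694 = 0.26891.

H_Venus/H_planet X ≈ 0.269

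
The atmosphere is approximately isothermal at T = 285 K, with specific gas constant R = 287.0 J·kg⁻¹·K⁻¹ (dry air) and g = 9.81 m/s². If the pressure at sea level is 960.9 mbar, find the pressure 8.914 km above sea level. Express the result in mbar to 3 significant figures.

Scale height: H = RT/g = 287.0 × 285 / 9.81 = 8337.9 m.
Barometric formula: P = P₀ exp(−z/H).
z/H = 8914.0/8337.9 = 1.0691; exp(−1.0691) = 0.34332.
P = 960.9 × 0.34332 = 329.90 mbar.

P ≈ 330 mbar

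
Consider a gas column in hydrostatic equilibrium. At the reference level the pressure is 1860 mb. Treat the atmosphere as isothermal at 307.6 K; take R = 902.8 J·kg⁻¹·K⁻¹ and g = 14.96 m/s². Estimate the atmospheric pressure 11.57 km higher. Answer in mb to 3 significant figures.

P ≈ 997 mb

Scale height: H = RT/g = 902.8 × 307.6 / 14.96 = 18563 m.
Barometric formula: P = P₀ exp(−z/H).
z/H = 11570/18563 = 0.62328; exp(−0.62328) = 0.53618.
P = 1860 × 0.53618 = 997.29 mb.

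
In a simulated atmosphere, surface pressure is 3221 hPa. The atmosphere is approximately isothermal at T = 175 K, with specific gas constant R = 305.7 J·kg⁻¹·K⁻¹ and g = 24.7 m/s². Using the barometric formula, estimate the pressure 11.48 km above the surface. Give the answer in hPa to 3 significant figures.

P ≈ 16.1 hPa

Scale height: H = RT/g = 305.7 × 175 / 24.7 = 2165.9 m.
Barometric formula: P = P₀ exp(−z/H).
z/H = 11480/2165.9 = 5.3003; exp(−5.3003) = 0.0049901.
P = 3221 × 0.0049901 = 16.073 hPa.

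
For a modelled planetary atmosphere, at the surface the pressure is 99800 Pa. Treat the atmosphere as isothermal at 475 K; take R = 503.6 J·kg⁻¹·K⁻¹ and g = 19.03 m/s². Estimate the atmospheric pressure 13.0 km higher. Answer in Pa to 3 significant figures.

P ≈ 35500 Pa

Scale height: H = RT/g = 503.6 × 475 / 19.03 = 12570 m.
Barometric formula: P = P₀ exp(−z/H).
z/H = 13000/12570 = 1.0342; exp(−1.0342) = 0.35551.
P = 99800 × 0.35551 = 35480 Pa.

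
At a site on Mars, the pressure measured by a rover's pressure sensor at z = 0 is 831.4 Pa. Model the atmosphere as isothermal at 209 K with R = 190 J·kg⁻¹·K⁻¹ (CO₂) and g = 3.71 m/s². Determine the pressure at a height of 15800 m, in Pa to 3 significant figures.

P ≈ 190 Pa

Scale height: H = RT/g = 190 × 209 / 3.71 = 10704 m.
Barometric formula: P = P₀ exp(−z/H).
z/H = 15800/10704 = 1.4761; exp(−1.4761) = 0.22853.
P = 831.4 × 0.22853 = 190.00 Pa.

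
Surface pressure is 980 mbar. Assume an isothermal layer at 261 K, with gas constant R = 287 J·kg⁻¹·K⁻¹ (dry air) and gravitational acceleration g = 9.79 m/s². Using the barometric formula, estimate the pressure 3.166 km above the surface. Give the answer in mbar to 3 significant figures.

Scale height: H = RT/g = 287 × 261 / 9.79 = 7651.4 m.
Barometric formula: P = P₀ exp(−z/H).
z/H = 3166.0/7651.4 = 0.41378; exp(−0.41378) = 0.66115.
P = 980 × 0.66115 = 647.93 mbar.

P ≈ 648 mbar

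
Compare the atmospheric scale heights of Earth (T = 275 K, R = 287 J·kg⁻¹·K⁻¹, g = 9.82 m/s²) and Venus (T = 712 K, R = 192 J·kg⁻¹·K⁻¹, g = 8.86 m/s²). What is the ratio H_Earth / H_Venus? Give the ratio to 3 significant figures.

H = RT/g for each body.
H_Earth = 287 × 275 / 9.82 = 8037.2 m.
H_Venus = 192 × 712 / 8.86 = 15429 m.
H_Earth/H_Venus = 8037.2/15429 = 0.52092.

H_Earth/H_Venus ≈ 0.521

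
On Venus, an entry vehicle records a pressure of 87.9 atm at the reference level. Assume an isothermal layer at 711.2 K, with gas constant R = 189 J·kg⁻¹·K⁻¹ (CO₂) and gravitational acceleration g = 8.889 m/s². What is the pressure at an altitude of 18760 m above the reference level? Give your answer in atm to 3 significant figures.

Scale height: H = RT/g = 189 × 711.2 / 8.889 = 15122 m.
Barometric formula: P = P₀ exp(−z/H).
z/H = 18760/15122 = 1.2406; exp(−1.2406) = 0.28921.
P = 87.9 × 0.28921 = 25.422 atm.

P ≈ 25.4 atm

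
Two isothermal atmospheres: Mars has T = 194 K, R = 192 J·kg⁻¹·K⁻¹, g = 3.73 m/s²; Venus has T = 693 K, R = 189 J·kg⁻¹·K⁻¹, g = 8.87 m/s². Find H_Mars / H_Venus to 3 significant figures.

H_Mars/H_Venus ≈ 0.676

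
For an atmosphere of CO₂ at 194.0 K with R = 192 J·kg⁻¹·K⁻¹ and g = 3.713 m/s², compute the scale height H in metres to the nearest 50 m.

The scale height of an isothermal atmosphere is H = RT/g.
H = 192 × 194.0 / 3.713 = 37248/3.713 = 10032 m.

H ≈ 10050 m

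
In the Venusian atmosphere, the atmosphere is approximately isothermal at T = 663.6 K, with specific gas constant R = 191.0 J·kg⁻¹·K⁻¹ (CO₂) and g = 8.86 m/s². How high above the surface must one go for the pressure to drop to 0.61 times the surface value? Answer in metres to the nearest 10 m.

z ≈ 7070 m

Scale height: H = RT/g = 191.0 × 663.6 / 8.86 = 14306 m.
Set P/P₀ = exp(−z/H) = 0.61, so z = −H ln(0.61).
−ln(0.61) = 0.49430; z = 14306 × 0.49430 = 7071.5 m.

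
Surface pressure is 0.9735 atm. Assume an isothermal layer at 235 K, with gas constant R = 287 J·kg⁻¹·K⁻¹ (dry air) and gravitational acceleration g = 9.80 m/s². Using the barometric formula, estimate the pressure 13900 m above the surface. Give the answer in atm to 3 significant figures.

P ≈ 0.129 atm

Scale height: H = RT/g = 287 × 235 / 9.80 = 6882.1 m.
Barometric formula: P = P₀ exp(−z/H).
z/H = 13900/6882.1 = 2.0197; exp(−2.0197) = 0.13270.
P = 0.9735 × 0.13270 = 0.12918 atm.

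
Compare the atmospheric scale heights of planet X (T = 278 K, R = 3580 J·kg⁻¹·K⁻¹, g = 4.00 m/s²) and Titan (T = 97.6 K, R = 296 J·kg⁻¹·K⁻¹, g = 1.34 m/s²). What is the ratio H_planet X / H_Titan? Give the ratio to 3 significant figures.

H_planet X/H_Titan ≈ 11.5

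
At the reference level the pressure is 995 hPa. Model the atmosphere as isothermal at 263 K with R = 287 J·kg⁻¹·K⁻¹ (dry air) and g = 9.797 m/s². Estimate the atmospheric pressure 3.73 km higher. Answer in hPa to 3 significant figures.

P ≈ 613 hPa

Scale height: H = RT/g = 287 × 263 / 9.797 = 7704.5 m.
Barometric formula: P = P₀ exp(−z/H).
z/H = 3730.0/7704.5 = 0.48413; exp(−0.48413) = 0.61623.
P = 995 × 0.61623 = 613.15 hPa.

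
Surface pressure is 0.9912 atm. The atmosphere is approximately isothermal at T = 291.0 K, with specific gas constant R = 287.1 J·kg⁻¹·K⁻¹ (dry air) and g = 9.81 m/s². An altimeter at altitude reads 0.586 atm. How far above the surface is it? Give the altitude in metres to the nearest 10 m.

z ≈ 4480 m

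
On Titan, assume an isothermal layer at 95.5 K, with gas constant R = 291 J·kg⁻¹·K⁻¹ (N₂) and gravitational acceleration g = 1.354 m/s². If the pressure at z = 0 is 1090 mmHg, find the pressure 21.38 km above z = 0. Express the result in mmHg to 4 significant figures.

P ≈ 384.6 mmHg

Scale height: H = RT/g = 291 × 95.5 / 1.354 = 20525 m.
Barometric formula: P = P₀ exp(−z/H).
z/H = 21380/20525 = 1.0417; exp(−1.0417) = 0.35285.
P = 1090 × 0.35285 = 384.61 mmHg.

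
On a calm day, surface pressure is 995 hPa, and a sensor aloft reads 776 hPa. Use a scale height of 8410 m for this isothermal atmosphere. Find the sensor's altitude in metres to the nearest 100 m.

z ≈ 2100 m

Invert the barometric formula: z = H ln(P₀/P).
P₀/P = 995/776 = 1.2822; ln(1.2822) = 0.24858.
z = 8410.0 × 0.24858 = 2090.6 m.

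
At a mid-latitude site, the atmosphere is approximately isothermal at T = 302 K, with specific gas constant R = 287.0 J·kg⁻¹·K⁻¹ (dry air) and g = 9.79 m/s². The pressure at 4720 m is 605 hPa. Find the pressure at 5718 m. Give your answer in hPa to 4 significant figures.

P ≈ 540.5 hPa

Scale height: H = RT/g = 287.0 × 302 / 9.79 = 8853.3 m.
Between two levels, P₂ = P₁ exp(−Δz/H) with Δz = z₂ − z₁.
Δz = 5718.0 − 4720.0 = 998.00 m; Δz/H = 998.00/8853.3 = 0.11273.
P₂ = 605 × exp(−0.11273) = 605 × 0.89339 = 540.50 hPa.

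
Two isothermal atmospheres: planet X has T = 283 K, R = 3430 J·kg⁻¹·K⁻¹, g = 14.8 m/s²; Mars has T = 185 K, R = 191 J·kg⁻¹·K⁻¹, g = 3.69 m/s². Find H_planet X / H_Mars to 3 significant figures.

H_planet X/H_Mars ≈ 6.85

H = RT/g for each body.
H_planet X = 3430 × 283 / 14.8 = 65587 m.
H_Mars = 191 × 185 / 3.69 = 9575.9 m.
H_planet X/H_Mars = 65587/9575.9 = 6.8492.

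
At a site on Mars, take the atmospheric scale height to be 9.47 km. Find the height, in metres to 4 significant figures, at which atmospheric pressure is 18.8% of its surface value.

z ≈ 15830 m

Set P/P₀ = exp(−z/H) = 0.188, so z = −H ln(0.188).
−ln(0.188) = 1.6713; z = 9470.0 × 1.6713 = 15827 m.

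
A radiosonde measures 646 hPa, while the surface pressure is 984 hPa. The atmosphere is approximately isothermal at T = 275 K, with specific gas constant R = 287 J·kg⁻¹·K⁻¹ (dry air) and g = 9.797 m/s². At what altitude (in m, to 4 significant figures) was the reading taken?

z ≈ 3390 m

Scale height: H = RT/g = 287 × 275 / 9.797 = 8056.0 m.
Invert the barometric formula: z = H ln(P₀/P).
P₀/P = 984/646 = 1.5232; ln(1.5232) = 0.42081.
z = 8056.0 × 0.42081 = 3390.0 m.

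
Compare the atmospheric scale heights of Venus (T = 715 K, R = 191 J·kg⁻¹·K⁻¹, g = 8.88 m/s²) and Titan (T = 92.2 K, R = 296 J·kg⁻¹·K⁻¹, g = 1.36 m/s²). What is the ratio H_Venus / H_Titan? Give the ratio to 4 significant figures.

H_Venus/H_Titan ≈ 0.7664

H = RT/g for each body.
H_Venus = 191 × 715 / 8.88 = 15379 m.
H_Titan = 296 × 92.2 / 1.36 = 20067 m.
H_Venus/H_Titan = 15379/20067 = 0.76638.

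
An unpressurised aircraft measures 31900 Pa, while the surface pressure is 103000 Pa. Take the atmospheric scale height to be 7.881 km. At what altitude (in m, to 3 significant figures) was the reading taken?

z ≈ 9240 m

Invert the barometric formula: z = H ln(P₀/P).
P₀/P = 103000/31900 = 3.2288; ln(3.2288) = 1.1721.
z = 7881.0 × 1.1721 = 9237.3 m.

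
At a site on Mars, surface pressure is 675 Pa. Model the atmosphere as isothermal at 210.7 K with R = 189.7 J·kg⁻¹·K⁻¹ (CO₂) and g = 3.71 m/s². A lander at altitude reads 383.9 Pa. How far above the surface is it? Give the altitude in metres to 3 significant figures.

z ≈ 6080 m

Scale height: H = RT/g = 189.7 × 210.7 / 3.71 = 10774 m.
Invert the barometric formula: z = H ln(P₀/P).
P₀/P = 675/383.9 = 1.7583; ln(1.7583) = 0.56435.
z = 10774 × 0.56435 = 6080.3 m.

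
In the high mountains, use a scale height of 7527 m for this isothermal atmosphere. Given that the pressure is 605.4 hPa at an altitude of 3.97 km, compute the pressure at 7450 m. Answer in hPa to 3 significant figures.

Between two levels, P₂ = P₁ exp(−Δz/H) with Δz = z₂ − z₁.
Δz = 7450.0 − 3970.0 = 3480.0 m; Δz/H = 3480.0/7527.0 = 0.46234.
P₂ = 605.4 × exp(−0.46234) = 605.4 × 0.62981 = 381.29 hPa.

P ≈ 381 hPa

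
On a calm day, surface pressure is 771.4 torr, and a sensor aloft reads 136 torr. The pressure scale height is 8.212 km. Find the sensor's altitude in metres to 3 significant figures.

z ≈ 14300 m

Invert the barometric formula: z = H ln(P₀/P).
P₀/P = 771.4/136 = 5.6721; ln(5.6721) = 1.7356.
z = 8212.0 × 1.7356 = 14253 m.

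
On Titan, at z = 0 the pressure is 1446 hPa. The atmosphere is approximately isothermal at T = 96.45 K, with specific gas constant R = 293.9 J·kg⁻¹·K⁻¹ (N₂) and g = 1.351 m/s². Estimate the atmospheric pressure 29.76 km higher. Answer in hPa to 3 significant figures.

P ≈ 350 hPa

Scale height: H = RT/g = 293.9 × 96.45 / 1.351 = 20982 m.
Barometric formula: P = P₀ exp(−z/H).
z/H = 29760/20982 = 1.4184; exp(−1.4184) = 0.24210.
P = 1446 × 0.24210 = 350.08 hPa.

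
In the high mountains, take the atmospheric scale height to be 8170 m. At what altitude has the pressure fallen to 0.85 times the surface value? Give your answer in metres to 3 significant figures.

z ≈ 1330 m

Set P/P₀ = exp(−z/H) = 0.85, so z = −H ln(0.85).
−ln(0.85) = 0.16252; z = 8170.0 × 0.16252 = 1327.8 m.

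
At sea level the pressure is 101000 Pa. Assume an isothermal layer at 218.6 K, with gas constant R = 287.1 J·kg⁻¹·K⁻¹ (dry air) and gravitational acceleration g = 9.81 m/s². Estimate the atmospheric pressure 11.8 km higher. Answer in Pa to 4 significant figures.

Scale height: H = RT/g = 287.1 × 218.6 / 9.81 = 6397.6 m.
Barometric formula: P = P₀ exp(−z/H).
z/H = 11800/6397.6 = 1.8444; exp(−1.8444) = 0.15812.
P = 101000 × 0.15812 = 15970 Pa.

P ≈ 15970 Pa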